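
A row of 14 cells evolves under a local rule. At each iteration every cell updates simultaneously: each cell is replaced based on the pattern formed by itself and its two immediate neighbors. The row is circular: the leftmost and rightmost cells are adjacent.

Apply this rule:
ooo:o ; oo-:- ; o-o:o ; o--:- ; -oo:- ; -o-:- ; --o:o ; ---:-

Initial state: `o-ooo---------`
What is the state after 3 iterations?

-o---------o-o

iteration 1: -o-o---------o
iteration 2: o-o---------o-
iteration 3: -o---------o-o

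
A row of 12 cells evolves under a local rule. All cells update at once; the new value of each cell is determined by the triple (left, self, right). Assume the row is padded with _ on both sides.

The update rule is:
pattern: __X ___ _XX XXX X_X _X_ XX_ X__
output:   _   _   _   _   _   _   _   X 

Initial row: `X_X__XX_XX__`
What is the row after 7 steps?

___X______X_
____X______X
_____X______
______X_____
_______X____
________X___
_________X__

_________X__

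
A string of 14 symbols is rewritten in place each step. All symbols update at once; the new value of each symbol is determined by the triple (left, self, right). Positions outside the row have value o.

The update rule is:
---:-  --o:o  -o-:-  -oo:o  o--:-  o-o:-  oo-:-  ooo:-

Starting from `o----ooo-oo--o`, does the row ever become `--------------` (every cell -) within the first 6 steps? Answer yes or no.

step 1: ----oo---o--oo
step 2: ---oo---o--oo-
step 3: --oo---o--oo--
step 4: -oo---o--oo--o
step 5: -o---o--oo--oo
step 6: ----o--oo--oo-
step 6 is ----o--oo--oo-, still not uniform -

no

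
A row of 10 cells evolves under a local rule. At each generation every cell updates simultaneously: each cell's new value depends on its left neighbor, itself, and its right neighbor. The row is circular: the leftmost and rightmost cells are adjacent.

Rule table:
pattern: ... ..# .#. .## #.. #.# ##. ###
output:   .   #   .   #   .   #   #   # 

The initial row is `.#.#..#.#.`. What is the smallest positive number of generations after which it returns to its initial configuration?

5

generation 1: #.#..#.#..
generation 2: .#..#.#..#
generation 3: #..#.#..#.
generation 4: ..#.#..#.#
generation 5: .#.#..#.#.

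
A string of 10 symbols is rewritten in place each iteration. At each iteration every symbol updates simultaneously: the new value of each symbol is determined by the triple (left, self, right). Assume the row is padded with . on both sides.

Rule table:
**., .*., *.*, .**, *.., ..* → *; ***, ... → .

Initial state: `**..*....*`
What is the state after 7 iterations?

***.******

******..**
*....*****
**..**...*
*******.**
*.....****
**...**..*
***.******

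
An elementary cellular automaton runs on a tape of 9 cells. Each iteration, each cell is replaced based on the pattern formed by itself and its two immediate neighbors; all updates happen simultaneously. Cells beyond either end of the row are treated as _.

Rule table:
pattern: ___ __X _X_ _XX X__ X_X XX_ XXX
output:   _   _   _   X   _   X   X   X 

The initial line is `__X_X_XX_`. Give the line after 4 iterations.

____XXXX_

___X_XXX_
____XXXX_
____XXXX_  (fixed point — unchanged through iteration 4)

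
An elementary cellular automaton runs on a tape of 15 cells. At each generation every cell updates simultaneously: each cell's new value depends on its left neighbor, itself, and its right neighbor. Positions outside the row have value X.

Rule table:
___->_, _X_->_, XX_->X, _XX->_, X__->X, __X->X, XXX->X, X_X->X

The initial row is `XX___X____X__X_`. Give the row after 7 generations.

XXXXXXXXX_X_XX_

generation 1: XXX_X_X__X_XX_X
generation 2: XXXX_X_XX_X_XX_
generation 3: XXXXX_X_XX_X_XX
generation 4: XXXXXX_X_XX_X_X
generation 5: XXXXXXX_X_XX_X_
generation 6: XXXXXXXX_X_XX_X
generation 7: XXXXXXXXX_X_XX_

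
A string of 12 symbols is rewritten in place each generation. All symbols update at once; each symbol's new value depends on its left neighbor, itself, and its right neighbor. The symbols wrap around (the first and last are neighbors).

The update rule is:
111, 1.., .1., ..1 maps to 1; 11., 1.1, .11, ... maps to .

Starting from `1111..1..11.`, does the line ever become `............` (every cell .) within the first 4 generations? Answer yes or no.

.11.11111...
1....111.1..
11..1.1..111
1.111.111.11
generation 4 is 1.111.111.11, still not uniform .

no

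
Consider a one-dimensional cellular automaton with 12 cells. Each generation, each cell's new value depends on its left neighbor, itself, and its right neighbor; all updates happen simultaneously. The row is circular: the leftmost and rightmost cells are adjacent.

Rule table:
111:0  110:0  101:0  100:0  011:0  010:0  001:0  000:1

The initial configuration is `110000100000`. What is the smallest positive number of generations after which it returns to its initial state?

000110001110
110000100000

2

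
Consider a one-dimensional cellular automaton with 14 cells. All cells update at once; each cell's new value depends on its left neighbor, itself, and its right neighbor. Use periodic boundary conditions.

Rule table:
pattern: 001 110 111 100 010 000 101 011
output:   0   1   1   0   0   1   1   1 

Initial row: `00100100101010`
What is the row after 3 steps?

10111111000011

10000000010100
00111111001000
10111111000011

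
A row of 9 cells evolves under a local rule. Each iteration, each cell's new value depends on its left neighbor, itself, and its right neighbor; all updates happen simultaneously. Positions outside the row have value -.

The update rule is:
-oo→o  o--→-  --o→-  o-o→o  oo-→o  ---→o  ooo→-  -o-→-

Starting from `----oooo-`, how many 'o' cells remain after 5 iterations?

ooo-o--o-
o-oo-----
-ooo-oooo
-o-ooo--o
--oo-o---
count of o: 3

3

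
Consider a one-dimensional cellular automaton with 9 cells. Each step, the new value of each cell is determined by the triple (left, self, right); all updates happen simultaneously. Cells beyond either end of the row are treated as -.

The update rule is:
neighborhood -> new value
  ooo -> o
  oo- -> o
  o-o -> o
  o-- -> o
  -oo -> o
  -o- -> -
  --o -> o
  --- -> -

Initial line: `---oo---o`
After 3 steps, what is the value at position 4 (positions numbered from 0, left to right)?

--oooo-o-
-oooooo-o
oooooooo-
position 4 holds o

o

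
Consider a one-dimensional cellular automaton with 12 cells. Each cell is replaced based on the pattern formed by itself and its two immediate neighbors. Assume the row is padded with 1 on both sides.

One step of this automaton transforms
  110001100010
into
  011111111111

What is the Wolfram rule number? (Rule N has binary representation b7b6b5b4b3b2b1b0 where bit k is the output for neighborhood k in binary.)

127

position 0: 111 → 0  (bit 7 = 0)
position 1: 110 → 1  (bit 6 = 1)
position 11: 101 → 1  (bit 5 = 1)
position 2: 100 → 1  (bit 4 = 1)
position 5: 011 → 1  (bit 3 = 1)
position 10: 010 → 1  (bit 2 = 1)
position 4: 001 → 1  (bit 1 = 1)
position 3: 000 → 1  (bit 0 = 1)
bits b7..b0 = 01111111 = 127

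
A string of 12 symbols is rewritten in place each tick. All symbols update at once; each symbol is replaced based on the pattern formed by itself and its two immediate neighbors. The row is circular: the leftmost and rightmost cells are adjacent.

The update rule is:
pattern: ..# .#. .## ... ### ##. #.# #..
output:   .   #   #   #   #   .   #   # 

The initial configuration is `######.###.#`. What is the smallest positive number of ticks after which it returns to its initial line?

#####.###.##
####.###.###
###.###.####
##.###.#####
#.###.######
.###.#######
###.#######.
##.#######.#
#.#######.##
.#######.###
#######.###.
######.###.#

12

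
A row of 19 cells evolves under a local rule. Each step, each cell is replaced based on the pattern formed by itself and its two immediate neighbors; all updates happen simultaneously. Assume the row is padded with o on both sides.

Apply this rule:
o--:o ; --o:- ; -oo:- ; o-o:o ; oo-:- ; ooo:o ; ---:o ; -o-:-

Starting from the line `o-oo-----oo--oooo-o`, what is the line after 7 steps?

-o--oooo---o--oo-o-
o-o--oo-oo--o---o-o
-o-o---o--o--oo--o-
o-o-oo--o--o---o--o
-o-o--o--o--oo--o--
o-o-o--o--o---o--o-
-o-o-o--o--oo--o--o

-o-o-o--o--oo--o--o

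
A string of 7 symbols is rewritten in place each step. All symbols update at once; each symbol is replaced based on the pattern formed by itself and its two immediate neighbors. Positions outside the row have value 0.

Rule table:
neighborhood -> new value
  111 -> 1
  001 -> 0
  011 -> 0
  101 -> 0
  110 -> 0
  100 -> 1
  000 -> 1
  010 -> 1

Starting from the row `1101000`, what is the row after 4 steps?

0001111
1100110
0010001
1011101

1011101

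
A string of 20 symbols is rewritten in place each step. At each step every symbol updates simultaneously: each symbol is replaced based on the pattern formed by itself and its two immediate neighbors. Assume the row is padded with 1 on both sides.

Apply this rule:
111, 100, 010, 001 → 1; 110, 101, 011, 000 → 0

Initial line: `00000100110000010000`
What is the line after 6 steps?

01101100110011001000

step 1: 10001111001000111001
step 2: 01010110111101010110
step 3: 01010000011001010000
step 4: 01011000100111011001
step 5: 01000101111010000110
step 6: 01101100110011001000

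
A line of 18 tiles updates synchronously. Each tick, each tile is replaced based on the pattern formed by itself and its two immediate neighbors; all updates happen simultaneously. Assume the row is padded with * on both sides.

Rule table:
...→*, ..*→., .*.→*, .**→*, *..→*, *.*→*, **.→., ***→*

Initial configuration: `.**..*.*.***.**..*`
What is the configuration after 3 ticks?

.********.**.*****

**.*.******.**.*.*
*.********.**.****
.********.**.*****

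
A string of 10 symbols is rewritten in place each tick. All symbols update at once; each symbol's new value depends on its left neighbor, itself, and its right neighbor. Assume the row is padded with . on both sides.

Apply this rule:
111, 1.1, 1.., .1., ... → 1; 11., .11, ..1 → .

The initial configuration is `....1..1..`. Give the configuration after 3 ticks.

111.11.111
.1.1..1.1.
.1111.1111

.1111.1111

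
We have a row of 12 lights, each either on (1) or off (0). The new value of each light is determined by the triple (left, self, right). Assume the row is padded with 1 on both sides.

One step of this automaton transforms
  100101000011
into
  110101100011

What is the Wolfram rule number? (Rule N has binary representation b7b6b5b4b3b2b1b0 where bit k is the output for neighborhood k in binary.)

220

position 11: 111 → 1  (bit 7 = 1)
position 0: 110 → 1  (bit 6 = 1)
position 4: 101 → 0  (bit 5 = 0)
position 1: 100 → 1  (bit 4 = 1)
position 10: 011 → 1  (bit 3 = 1)
position 3: 010 → 1  (bit 2 = 1)
position 2: 001 → 0  (bit 1 = 0)
position 7: 000 → 0  (bit 0 = 0)
bits b7..b0 = 11011100 = 220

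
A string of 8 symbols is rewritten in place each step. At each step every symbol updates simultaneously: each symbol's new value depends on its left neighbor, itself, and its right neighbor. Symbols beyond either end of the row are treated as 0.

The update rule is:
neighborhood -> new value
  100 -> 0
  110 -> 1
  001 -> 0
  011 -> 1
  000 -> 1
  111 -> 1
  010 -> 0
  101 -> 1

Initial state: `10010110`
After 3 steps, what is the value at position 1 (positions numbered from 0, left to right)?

00001110
11101110
11111110
position 1 holds 1

1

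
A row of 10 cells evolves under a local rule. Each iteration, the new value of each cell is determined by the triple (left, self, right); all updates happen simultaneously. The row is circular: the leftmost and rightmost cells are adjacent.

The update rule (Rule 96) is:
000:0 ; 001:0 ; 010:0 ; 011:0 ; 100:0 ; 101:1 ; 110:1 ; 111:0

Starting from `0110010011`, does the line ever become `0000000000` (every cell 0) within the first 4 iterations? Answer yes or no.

iteration 1: 1010000001
iteration 2: 1100000000
iteration 3: 0100000000
iteration 4: 0000000000
all cells are 0 at iteration 4

yes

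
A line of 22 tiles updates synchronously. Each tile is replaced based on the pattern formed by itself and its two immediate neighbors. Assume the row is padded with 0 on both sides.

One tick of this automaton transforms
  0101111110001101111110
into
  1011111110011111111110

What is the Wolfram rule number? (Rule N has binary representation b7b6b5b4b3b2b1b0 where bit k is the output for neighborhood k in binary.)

position 4: 111 → 1  (bit 7 = 1)
position 8: 110 → 1  (bit 6 = 1)
position 2: 101 → 1  (bit 5 = 1)
position 9: 100 → 0  (bit 4 = 0)
position 3: 011 → 1  (bit 3 = 1)
position 1: 010 → 0  (bit 2 = 0)
position 0: 001 → 1  (bit 1 = 1)
position 10: 000 → 0  (bit 0 = 0)
bits b7..b0 = 11101010 = 234

234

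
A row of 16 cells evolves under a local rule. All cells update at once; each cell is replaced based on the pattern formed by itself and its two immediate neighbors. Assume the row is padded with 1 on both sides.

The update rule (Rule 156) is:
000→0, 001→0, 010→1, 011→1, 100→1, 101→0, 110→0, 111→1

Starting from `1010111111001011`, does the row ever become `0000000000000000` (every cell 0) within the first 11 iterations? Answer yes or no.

iteration 1: 0010111110101011
iteration 2: 1010111100101011
iteration 3: 0010111010101011
iteration 4: 1010110010101011
iteration 5: 0010101010101011
iteration 6: 1010101010101011
iteration 7: 0010101010101011  (repeats iteration 5; period 2)
iteration 11: 0010101010101011
iteration 11 is 0010101010101011, still not uniform 0

no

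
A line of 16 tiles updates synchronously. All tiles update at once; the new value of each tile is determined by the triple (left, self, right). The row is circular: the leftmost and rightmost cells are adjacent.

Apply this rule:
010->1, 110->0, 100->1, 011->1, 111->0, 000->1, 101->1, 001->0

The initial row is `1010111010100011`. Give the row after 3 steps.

0111100111111010
0100010100000111
1111011111110100

1111011111110100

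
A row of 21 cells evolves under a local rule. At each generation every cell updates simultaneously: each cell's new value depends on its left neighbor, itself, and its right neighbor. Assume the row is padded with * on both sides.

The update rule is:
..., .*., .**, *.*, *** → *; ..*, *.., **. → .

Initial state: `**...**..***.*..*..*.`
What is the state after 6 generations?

**.******...***..*.**

*..*.*...**.**..*..**
...***.*.*.**...*..**
.*.**.******..*.*..**
****.******...***..**
***.******..*.**...**
**.******...***..*.**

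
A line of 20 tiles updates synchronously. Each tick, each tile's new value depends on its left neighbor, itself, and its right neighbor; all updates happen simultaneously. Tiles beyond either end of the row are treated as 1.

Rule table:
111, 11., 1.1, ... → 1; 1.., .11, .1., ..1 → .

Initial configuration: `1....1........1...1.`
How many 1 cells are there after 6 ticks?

10

tick 1: 1.11...111111...1..1
tick 2: 11.1.1..11111.1.....
tick 3: 111.1....11111..111.
tick 4: 1111..11..1111...111
tick 5: 1111...1...111.1..11
tick 6: 1111.1...1..111....1
count of 1: 10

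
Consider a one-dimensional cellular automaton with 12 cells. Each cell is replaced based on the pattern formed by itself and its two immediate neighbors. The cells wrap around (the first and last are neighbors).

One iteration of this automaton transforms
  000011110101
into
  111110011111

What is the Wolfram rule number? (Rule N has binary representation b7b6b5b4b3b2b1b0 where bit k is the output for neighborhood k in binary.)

position 5: 111 → 0  (bit 7 = 0)
position 7: 110 → 1  (bit 6 = 1)
position 8: 101 → 1  (bit 5 = 1)
position 0: 100 → 1  (bit 4 = 1)
position 4: 011 → 1  (bit 3 = 1)
position 9: 010 → 1  (bit 2 = 1)
position 3: 001 → 1  (bit 1 = 1)
position 1: 000 → 1  (bit 0 = 1)
bits b7..b0 = 01111111 = 127

127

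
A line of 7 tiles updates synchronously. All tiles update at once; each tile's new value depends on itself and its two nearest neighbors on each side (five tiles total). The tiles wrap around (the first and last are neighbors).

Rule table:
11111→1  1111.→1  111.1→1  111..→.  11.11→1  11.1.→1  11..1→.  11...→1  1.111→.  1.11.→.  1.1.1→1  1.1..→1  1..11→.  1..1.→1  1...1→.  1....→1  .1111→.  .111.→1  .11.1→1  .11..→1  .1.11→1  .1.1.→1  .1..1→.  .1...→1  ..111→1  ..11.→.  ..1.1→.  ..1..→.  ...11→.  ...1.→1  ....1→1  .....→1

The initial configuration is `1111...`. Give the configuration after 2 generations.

1.1.1..
.1111.1

.1111.1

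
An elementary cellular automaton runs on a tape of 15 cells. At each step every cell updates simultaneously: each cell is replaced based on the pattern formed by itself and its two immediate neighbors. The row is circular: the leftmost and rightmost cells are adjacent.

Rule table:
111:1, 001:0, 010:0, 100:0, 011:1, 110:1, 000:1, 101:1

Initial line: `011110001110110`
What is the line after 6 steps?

step 1: 011110101111110
step 2: 011111011111110
step 3: 011111111111110
step 4: 011111111111110  (fixed point — unchanged through step 6)

011111111111110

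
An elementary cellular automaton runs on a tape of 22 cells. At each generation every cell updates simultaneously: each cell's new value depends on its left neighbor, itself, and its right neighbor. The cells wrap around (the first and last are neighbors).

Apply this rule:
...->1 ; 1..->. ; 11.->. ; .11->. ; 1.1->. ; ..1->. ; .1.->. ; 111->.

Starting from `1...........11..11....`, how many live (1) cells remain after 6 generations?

..111111111........11.
1...........111111....
..111111111........11.  (repeats generation 1; period 2)
generation 6: 1...........111111....
count of 1: 7

7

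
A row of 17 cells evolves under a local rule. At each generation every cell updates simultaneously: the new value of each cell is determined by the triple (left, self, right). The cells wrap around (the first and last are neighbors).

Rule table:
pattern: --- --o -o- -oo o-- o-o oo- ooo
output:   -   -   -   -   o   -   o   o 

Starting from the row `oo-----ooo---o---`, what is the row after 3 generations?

---oo-----ooo---o

generation 1: -oo-----ooo---o--
generation 2: --oo-----ooo---o-
generation 3: ---oo-----ooo---o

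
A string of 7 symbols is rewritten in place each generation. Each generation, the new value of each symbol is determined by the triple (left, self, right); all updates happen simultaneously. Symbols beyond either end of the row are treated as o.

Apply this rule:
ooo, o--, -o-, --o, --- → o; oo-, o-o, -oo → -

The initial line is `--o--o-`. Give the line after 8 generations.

--ooooo

generation 1: oooooo-
generation 2: ooooo--
generation 3: oooo-oo
generation 4: ooo---o
generation 5: oo-ooo-
generation 6: o---o--
generation 7: -oooooo
generation 8: --ooooo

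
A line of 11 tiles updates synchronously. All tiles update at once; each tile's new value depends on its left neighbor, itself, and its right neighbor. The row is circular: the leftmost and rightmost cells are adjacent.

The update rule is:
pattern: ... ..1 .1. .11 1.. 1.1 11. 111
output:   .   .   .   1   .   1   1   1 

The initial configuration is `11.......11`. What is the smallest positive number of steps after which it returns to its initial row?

1

11.......11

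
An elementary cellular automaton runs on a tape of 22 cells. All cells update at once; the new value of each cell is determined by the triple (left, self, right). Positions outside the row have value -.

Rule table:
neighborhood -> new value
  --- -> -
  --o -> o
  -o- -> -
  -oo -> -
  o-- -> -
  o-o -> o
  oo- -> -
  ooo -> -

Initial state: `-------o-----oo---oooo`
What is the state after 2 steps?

-----o-----o----o-----

step 1: ------o-----o----o----
step 2: -----o-----o----o-----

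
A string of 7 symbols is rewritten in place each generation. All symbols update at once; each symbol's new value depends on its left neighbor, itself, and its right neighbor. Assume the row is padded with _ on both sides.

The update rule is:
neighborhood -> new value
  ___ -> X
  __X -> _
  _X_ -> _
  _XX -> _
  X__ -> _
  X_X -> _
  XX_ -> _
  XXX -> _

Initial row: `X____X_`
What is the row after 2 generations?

X____XX

__XX___
X____XX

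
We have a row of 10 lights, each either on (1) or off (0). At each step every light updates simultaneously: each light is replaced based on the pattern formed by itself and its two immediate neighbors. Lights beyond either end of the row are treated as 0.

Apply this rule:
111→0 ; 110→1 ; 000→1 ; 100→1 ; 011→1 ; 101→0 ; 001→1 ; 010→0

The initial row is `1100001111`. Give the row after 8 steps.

1100011110

1111111001
1000001110
0111111011
1100001011
1111110011
1000011111
0111110001
1100011110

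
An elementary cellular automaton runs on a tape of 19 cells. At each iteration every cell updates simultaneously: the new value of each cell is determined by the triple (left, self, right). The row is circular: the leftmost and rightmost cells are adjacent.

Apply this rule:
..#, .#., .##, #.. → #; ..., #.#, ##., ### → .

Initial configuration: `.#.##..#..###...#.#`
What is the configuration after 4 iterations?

.#.#.#.#.##.#.##...

.#.#.######..#.##.#
.#.#.#.....###.#..#
.#.#.##...##...####
.#.#.#.#.##.#.##...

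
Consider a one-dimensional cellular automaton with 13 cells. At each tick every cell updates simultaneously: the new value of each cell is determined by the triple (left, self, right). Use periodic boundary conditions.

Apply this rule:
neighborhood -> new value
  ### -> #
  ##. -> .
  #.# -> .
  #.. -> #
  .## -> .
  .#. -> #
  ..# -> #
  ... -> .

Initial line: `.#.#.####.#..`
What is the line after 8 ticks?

##.#..##..##.
...###..##...
..#.#.##..#..
.##.#...####.
#...##.#.##.#
.#.#...#.....
##.##.###....
.......#.#..#

.......#.#..#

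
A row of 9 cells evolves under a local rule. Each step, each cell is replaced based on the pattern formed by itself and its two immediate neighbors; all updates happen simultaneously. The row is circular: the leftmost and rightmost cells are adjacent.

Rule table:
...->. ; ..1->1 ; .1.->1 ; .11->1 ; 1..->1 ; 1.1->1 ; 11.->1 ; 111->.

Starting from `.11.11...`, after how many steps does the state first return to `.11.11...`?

6

step 1: 1111111..
step 2: 1.....111
step 3: 11...11..
step 4: 111.11111
step 5: ..111....
step 6: .11.11...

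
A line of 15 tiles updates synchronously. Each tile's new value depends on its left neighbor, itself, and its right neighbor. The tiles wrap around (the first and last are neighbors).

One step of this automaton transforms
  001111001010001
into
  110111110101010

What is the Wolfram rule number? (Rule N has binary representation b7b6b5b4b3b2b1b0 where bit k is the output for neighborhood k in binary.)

position 3: 111 → 1  (bit 7 = 1)
position 5: 110 → 1  (bit 6 = 1)
position 9: 101 → 1  (bit 5 = 1)
position 0: 100 → 1  (bit 4 = 1)
position 2: 011 → 0  (bit 3 = 0)
position 8: 010 → 0  (bit 2 = 0)
position 1: 001 → 1  (bit 1 = 1)
position 12: 000 → 0  (bit 0 = 0)
bits b7..b0 = 11110010 = 242

242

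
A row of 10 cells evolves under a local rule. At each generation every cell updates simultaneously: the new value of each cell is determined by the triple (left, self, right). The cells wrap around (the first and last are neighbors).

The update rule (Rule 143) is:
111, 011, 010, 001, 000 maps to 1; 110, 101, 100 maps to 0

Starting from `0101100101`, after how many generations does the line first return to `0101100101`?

generation 1: 0101001101
generation 2: 0101011001
generation 3: 0101010011
generation 4: 0101010110
generation 5: 1101010100
generation 6: 1001010101
generation 7: 0011010101
generation 8: 0110010101
generation 9: 0100110101
generation 10: 0101100101

10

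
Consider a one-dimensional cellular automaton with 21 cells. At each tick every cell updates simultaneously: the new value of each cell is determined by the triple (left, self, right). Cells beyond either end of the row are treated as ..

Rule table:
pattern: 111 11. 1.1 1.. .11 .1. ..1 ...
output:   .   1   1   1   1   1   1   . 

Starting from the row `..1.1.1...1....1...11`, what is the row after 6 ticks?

.1111111.111..111.111
11.....111.1111.111.1
111...11.111..111.111
1.11.11111.1111.111.1
111111...111..111.111
1....11.11.1111.111.1

1....11.11.1111.111.1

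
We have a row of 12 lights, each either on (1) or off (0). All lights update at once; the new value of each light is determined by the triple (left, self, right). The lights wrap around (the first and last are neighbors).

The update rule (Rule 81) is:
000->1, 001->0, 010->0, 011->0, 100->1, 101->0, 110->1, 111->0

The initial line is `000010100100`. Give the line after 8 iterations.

001100001111

iteration 1: 111000010011
iteration 2: 001111001000
iteration 3: 100001100111
iteration 4: 111100110000
iteration 5: 000110011110
iteration 6: 110011000011
iteration 7: 011001111000
iteration 8: 001100001111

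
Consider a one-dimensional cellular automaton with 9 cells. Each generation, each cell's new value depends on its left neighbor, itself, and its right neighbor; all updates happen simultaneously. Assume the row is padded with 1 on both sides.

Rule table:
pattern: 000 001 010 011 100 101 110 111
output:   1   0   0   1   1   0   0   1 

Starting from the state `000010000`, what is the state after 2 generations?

111001110
110101100

110101100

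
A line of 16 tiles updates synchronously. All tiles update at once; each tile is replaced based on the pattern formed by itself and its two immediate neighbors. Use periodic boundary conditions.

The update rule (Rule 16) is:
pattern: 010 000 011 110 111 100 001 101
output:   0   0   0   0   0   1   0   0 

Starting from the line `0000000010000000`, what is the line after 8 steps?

1000000000000000

step 1: 0000000001000000
step 2: 0000000000100000
step 3: 0000000000010000
step 4: 0000000000001000
step 5: 0000000000000100
step 6: 0000000000000010
step 7: 0000000000000001
step 8: 1000000000000000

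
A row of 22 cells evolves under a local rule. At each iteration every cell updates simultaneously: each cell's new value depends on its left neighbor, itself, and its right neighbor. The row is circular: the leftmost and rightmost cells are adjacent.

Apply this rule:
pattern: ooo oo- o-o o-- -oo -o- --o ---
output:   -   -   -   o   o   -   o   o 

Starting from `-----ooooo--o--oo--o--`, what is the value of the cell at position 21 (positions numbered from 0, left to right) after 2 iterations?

-

oooooo----oo-ooo-oo-oo
------ooooo--o---o--o-
position 21 holds -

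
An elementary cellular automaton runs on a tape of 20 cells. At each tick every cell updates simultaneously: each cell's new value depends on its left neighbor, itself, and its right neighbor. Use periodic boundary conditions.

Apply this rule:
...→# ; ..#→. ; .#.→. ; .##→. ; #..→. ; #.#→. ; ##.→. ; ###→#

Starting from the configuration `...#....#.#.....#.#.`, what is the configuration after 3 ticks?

##...##..#.......#..

##...##.....###.....
...#....###..#..###.
##...##..#.......#..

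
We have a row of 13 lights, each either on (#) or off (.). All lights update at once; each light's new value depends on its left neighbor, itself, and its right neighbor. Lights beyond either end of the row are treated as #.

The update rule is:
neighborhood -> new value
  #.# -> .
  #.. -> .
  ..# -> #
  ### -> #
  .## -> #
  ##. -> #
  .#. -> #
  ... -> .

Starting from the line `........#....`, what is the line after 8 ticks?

.########.###

.......##...#
......###..##
.....####.###
....#####.###
...######.###
..#######.###
.########.###
.########.###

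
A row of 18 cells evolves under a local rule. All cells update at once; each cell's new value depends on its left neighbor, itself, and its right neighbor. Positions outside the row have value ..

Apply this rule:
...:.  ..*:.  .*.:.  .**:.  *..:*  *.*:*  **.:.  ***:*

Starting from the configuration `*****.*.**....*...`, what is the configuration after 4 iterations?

iteration 1: .***.*.*..*....*..
iteration 2: ..*.*.*.*..*....*.
iteration 3: ...*.*.*.*..*....*
iteration 4: ....*.*.*.*..*....

....*.*.*.*..*....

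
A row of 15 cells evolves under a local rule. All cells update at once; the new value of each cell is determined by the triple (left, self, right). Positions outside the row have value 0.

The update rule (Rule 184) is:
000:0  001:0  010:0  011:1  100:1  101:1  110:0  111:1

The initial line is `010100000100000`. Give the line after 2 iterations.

000101000001000

001010000010000
000101000001000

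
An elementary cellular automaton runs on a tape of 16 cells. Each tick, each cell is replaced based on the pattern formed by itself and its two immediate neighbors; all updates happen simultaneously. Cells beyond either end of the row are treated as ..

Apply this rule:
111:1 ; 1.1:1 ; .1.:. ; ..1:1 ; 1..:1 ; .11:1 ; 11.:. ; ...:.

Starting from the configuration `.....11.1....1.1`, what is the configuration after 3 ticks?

..11.1.1.11.1.1.

tick 1: ....11.1.1..1.1.
tick 2: ...11.1.1.11.1.1
tick 3: ..11.1.1.11.1.1.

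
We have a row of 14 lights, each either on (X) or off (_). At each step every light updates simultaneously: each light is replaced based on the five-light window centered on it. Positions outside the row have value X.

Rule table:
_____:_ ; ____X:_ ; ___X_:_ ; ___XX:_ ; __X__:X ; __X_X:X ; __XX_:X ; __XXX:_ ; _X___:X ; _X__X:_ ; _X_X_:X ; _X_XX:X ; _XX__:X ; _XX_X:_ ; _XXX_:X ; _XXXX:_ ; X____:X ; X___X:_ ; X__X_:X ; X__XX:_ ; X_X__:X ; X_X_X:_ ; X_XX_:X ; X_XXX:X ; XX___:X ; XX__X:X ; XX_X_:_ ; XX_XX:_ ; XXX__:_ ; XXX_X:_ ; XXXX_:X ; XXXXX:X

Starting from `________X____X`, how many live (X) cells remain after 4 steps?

5

step 1: XX______XXX___
step 2: X_XX_____X_X__
step 3: __XXXX___XXX__
step 4: X___X_X___X_X_
count of X: 5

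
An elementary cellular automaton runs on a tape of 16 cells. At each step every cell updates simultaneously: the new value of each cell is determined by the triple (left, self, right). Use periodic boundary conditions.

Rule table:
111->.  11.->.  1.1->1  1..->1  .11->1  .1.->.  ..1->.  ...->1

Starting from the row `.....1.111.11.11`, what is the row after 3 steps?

.11..1.1.1.11.11

1111..11..11.11.
1...1.1.1.1.11.1
.11..1.1.1.11.11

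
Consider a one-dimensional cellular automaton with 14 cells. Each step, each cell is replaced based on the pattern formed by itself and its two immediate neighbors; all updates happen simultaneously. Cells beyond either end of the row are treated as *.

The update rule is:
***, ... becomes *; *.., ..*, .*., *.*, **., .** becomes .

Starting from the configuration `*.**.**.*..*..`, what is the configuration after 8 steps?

..*........*..

..............
.************.
..**********..
...********...
.*..******..*.
.....****.....
.***..**..***.
..*........*..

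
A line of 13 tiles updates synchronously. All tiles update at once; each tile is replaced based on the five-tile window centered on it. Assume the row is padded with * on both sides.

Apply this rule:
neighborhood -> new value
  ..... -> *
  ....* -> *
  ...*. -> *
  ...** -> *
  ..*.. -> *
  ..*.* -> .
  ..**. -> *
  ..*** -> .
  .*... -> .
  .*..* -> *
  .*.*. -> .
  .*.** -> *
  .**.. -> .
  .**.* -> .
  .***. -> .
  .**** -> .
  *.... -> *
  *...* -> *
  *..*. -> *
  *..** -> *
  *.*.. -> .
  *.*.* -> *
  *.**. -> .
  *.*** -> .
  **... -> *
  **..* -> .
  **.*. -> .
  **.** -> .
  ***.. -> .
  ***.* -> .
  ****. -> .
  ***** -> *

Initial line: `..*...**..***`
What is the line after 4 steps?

******..*****

step 1: .**.***..*..*
step 2: ........****.
step 3: ********.....
step 4: ******..*****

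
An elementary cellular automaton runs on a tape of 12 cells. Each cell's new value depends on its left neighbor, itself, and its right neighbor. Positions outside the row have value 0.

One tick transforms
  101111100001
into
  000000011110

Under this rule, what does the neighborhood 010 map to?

At position 0 the neighborhood is 010; the next row has 0 there.

0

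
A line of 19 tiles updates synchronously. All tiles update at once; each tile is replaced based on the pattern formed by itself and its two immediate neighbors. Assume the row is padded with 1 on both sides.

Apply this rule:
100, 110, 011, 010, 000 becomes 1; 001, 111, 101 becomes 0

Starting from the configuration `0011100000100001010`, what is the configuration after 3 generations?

1010111110111101010
1010100010100101010
1010111010110101010

1010111010110101010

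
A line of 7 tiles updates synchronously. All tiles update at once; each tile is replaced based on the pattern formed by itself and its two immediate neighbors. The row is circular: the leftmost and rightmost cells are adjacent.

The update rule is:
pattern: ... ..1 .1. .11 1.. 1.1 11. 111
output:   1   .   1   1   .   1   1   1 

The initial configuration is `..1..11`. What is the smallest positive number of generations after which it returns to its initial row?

generation 1: ..1..11

1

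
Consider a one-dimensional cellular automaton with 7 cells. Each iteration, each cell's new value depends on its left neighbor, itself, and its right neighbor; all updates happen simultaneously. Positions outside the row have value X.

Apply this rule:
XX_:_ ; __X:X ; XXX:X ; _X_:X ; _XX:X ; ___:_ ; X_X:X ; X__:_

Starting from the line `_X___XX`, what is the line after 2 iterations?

X__XXXX

XX__XXX
X__XXXX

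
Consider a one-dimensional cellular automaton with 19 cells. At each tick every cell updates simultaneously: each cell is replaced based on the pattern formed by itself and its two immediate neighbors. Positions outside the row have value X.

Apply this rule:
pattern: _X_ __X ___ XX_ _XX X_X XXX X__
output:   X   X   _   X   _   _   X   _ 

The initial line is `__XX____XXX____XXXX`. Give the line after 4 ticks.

tick 1: _X_X___X_XX___X_XXX
tick 2: _X_X__XX__X__XX__XX
tick 3: _X_X_X_X_XX_X_X_X_X
tick 4: _X_X_X_X__X_X_X_X__

_X_X_X_X__X_X_X_X__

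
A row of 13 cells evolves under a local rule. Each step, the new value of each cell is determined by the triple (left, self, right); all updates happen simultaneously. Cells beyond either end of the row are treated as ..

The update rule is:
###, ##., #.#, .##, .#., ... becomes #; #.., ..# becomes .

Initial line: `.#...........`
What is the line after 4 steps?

.############

step 1: .#.##########
step 2: .############
step 3: .############  (fixed point — unchanged through step 4)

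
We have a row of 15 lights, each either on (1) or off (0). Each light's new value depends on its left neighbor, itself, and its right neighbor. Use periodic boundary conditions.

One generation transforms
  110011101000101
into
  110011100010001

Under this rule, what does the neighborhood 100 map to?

At position 2 the neighborhood is 100; the next row has 0 there.

0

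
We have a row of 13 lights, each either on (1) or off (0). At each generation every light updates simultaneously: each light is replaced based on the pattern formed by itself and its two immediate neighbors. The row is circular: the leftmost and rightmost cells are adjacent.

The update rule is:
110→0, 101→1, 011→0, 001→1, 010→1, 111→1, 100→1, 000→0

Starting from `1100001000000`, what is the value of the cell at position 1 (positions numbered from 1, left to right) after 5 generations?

generation 1: 0010011100001
generation 2: 1111101010011
generation 3: 1111011111101
generation 4: 1110101111010
generation 5: 0101110110111
position 1 holds 0

0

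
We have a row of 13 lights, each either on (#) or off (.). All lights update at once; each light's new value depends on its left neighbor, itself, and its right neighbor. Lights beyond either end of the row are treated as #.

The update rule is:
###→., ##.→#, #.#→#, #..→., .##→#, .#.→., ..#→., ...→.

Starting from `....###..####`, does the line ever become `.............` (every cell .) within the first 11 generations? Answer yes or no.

yes

....#.#..#...
.....#.......
.............
all cells are . at generation 3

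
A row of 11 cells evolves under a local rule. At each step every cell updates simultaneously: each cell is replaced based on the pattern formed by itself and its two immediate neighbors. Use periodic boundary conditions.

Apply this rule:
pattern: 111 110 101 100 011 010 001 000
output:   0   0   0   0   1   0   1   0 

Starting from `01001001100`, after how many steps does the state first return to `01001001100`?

11

10010011000
00100110001
01001100010
10011000100
00110001001
01100010010
11000100100
10001001001
00010010011
00100100110
01001001100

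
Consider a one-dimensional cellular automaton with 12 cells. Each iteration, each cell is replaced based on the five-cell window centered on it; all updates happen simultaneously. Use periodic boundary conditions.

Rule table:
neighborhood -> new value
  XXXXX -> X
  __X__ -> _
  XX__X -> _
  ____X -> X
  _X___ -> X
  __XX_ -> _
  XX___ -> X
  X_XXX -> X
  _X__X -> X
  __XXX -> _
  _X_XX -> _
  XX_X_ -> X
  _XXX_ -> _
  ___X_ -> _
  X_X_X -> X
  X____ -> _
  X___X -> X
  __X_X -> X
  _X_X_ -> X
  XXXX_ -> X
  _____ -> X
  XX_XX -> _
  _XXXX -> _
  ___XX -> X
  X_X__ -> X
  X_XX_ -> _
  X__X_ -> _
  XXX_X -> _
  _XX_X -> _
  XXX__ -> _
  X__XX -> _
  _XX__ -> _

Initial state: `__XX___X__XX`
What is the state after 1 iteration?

____XX__X___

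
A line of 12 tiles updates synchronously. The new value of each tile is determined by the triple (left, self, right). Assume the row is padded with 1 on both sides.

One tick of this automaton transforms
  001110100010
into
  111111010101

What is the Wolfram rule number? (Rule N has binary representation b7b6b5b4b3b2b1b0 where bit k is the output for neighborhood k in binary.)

position 3: 111 → 1  (bit 7 = 1)
position 4: 110 → 1  (bit 6 = 1)
position 5: 101 → 1  (bit 5 = 1)
position 0: 100 → 1  (bit 4 = 1)
position 2: 011 → 1  (bit 3 = 1)
position 6: 010 → 0  (bit 2 = 0)
position 1: 001 → 1  (bit 1 = 1)
position 8: 000 → 0  (bit 0 = 0)
bits b7..b0 = 11111010 = 250

250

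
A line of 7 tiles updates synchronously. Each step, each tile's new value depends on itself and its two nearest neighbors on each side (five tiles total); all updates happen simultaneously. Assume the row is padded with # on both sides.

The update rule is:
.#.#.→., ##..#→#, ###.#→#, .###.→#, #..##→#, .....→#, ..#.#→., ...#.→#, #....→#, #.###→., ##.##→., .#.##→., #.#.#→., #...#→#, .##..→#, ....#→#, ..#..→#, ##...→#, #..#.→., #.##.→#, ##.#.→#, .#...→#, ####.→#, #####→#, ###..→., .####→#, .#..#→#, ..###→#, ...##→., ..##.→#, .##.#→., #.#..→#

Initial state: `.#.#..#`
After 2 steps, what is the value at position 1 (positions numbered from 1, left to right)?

.

#..####
.######
position 1 holds .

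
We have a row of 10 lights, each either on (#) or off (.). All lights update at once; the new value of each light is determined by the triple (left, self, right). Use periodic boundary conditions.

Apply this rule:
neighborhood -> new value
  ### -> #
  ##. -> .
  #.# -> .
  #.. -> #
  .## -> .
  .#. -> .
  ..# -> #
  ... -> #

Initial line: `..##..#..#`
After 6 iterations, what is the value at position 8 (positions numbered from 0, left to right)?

#

##..##.##.
..##......
##..######
#.##.#####
......####
######.##.
position 8 holds #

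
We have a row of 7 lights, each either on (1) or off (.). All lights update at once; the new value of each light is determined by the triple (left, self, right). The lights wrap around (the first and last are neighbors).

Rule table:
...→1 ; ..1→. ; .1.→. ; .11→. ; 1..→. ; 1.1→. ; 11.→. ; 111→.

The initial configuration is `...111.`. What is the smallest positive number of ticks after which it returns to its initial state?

2

tick 1: 11.....
tick 2: ...111.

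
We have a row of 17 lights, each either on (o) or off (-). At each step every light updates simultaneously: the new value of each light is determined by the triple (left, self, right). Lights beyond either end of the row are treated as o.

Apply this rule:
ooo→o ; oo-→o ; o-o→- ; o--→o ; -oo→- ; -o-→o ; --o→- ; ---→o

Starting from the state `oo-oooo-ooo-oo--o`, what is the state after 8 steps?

ooooooooo--o-o-o-

step 1: oo--ooo--oo--oo--
step 2: ooo--ooo--oo--oo-
step 3: oooo--ooo--oo--o-
step 4: ooooo--ooo--oo-o-
step 5: oooooo--ooo--o-o-
step 6: ooooooo--ooo-o-o-
step 7: oooooooo--oo-o-o-
step 8: ooooooooo--o-o-o-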